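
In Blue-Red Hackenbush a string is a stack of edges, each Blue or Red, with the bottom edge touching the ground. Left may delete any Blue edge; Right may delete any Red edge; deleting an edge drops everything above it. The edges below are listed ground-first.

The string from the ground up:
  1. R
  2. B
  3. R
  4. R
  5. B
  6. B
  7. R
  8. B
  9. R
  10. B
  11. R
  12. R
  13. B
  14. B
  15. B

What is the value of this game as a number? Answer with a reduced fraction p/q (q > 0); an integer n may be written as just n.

Prefix values for R B R R B B R B R B R R B B B via {L|R} + simplicity:
1 of 15 · R · max L −∞ · min R 0 so -1
2 of 15 · RB · max L -1 · min R 0 so -1/2
3 of 15 · RBR · max L -1 · min R -1/2 so -3/4
4 of 15 · RBRR · max L -1 · min R -3/4 so -7/8
5 of 15 · RBRRB · max L -7/8 · min R -3/4 so -13/16
6 of 15 · RBRRBB · max L -13/16 · min R -3/4 so -25/32
7 of 15 · RBRRBBR · max L -13/16 · min R -25/32 so -51/64
8 of 15 · RBRRBBRB · max L -51/64 · min R -25/32 so -101/128
9 of 15 · RBRRBBRBR · max L -51/64 · min R -101/128 so -203/256
10 of 15 · RBRRBBRBRB · max L -203/256 · min R -101/128 so -405/512
11 of 15 · RBRRBBRBRBR · max L -203/256 · min R -405/512 so -811/1024
12 of 15 · RBRRBBRBRBRR · max L -203/256 · min R -811/1024 so -1623/2048
13 of 15 · RBRRBBRBRBRRB · max L -1623/2048 · min R -811/1024 so -3245/4096
14 of 15 · RBRRBBRBRBRRBB · max L -3245/4096 · min R -811/1024 so -6489/8192
15 of 15 · RBRRBBRBRBRRBBB · max L -6489/8192 · min R -811/1024 so -12977/16384

-12977/16384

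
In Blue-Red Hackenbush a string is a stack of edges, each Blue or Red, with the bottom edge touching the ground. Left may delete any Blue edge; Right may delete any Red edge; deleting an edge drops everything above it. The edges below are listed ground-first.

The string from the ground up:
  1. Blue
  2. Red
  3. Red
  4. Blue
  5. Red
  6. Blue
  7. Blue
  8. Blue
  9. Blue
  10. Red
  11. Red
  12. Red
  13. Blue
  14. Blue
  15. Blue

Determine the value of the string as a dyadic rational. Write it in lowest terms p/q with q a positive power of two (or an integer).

6031/16384

g_1 [B]  L=[0]  R=[·]  ⇒ 1
g_2 [BR]  L=[0]  R=[1]  ⇒ 1/2
g_3 [BRR]  L=[0]  R=[1/2,1]  ⇒ 1/4
g_4 [BRRB]  L=[0,1/4]  R=[1/2,1]  ⇒ 3/8
g_5 [BRRBR]  L=[0,1/4]  R=[3/8,1/2,1]  ⇒ 5/16
g_6 [BRRBRB]  L=[0,1/4,5/16]  R=[3/8,1/2,1]  ⇒ 11/32
g_7 [BRRBRBB]  L=[0,1/4,5/16,11/32]  R=[3/8,1/2,1]  ⇒ 23/64
g_8 [BRRBRBBB]  L=[0,1/4,5/16,11/32,23/64]  R=[3/8,1/2,1]  ⇒ 47/128
g_9 [BRRBRBBBB]  L=[0,1/4,5/16,11/32,23/64,47/128]  R=[3/8,1/2,1]  ⇒ 95/256
g_10 [BRRBRBBBBR]  L=[0,1/4,5/16,11/32,23/64,47/128]  R=[95/256,3/8,1/2,1]  ⇒ 189/512
g_11 [BRRBRBBBBRR]  L=[0,1/4,5/16,11/32,23/64,47/128]  R=[189/512,95/256,3/8,1/2,1]  ⇒ 377/1024
g_12 [BRRBRBBBBRRR]  L=[0,1/4,5/16,11/32,23/64,47/128]  R=[377/1024,189/512,95/256,3/8,1/2,1]  ⇒ 753/2048
g_13 [BRRBRBBBBRRRB]  L=[0,1/4,5/16,11/32,23/64,47/128,753/2048]  R=[377/1024,189/512,95/256,3/8,1/2,1]  ⇒ 1507/4096
g_14 [BRRBRBBBBRRRBB]  L=[0,1/4,5/16,11/32,23/64,47/128,753/2048,1507/4096]  R=[377/1024,189/512,95/256,3/8,1/2,1]  ⇒ 3015/8192
g_15 [BRRBRBBBBRRRBBB]  L=[0,1/4,5/16,11/32,23/64,47/128,753/2048,1507/4096,3015/8192]  R=[377/1024,189/512,95/256,3/8,1/2,1]  ⇒ 6031/16384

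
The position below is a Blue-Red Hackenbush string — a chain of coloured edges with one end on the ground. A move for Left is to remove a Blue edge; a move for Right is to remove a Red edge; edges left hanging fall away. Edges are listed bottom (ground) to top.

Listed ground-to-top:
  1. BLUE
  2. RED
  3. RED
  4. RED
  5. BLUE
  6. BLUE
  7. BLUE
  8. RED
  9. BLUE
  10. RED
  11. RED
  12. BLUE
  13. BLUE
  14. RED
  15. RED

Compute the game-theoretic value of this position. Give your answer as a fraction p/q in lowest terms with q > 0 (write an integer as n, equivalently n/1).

3737/16384

Prefix values for BLUE RED RED RED BLUE BLUE BLUE RED BLUE RED RED BLUE BLUE RED RED via {L|R} + simplicity:
G_1 [B]  L=[0]  R=[∅]  = 1
G_2 [BR]  L=[0]  R=[1]  = 1/2
G_3 [BRR]  L=[0]  R=[1/2, 1]  = 1/4
G_4 [BRRR]  L=[0]  R=[1/4, 1/2, 1]  = 1/8
G_5 [BRRRB]  L=[0, 1/8]  R=[1/4, 1/2, 1]  = 3/16
G_6 [BRRRBB]  L=[0, 1/8, 3/16]  R=[1/4, 1/2, 1]  = 7/32
G_7 [BRRRBBB]  L=[0, 1/8, 3/16, 7/32]  R=[1/4, 1/2, 1]  = 15/64
G_8 [BRRRBBBR]  L=[0, 1/8, 3/16, 7/32]  R=[15/64, 1/4, 1/2, 1]  = 29/128
G_9 [BRRRBBBRB]  L=[0, 1/8, 3/16, 7/32, 29/128]  R=[15/64, 1/4, 1/2, 1]  = 59/256
G_10 [BRRRBBBRBR]  L=[0, 1/8, 3/16, 7/32, 29/128]  R=[59/256, 15/64, 1/4, 1/2, 1]  = 117/512
G_11 [BRRRBBBRBRR]  L=[0, 1/8, 3/16, 7/32, 29/128]  R=[117/512, 59/256, 15/64, 1/4, 1/2, 1]  = 233/1024
G_12 [BRRRBBBRBRRB]  L=[0, 1/8, 3/16, 7/32, 29/128, 233/1024]  R=[117/512, 59/256, 15/64, 1/4, 1/2, 1]  = 467/2048
G_13 [BRRRBBBRBRRBB]  L=[0, 1/8, 3/16, 7/32, 29/128, 233/1024, 467/2048]  R=[117/512, 59/256, 15/64, 1/4, 1/2, 1]  = 935/4096
G_14 [BRRRBBBRBRRBBR]  L=[0, 1/8, 3/16, 7/32, 29/128, 233/1024, 467/2048]  R=[935/4096, 117/512, 59/256, 15/64, 1/4, 1/2, 1]  = 1869/8192
G_15 [BRRRBBBRBRRBBRR]  L=[0, 1/8, 3/16, 7/32, 29/128, 233/1024, 467/2048]  R=[1869/8192, 935/4096, 117/512, 59/256, 15/64, 1/4, 1/2, 1]  = 3737/16384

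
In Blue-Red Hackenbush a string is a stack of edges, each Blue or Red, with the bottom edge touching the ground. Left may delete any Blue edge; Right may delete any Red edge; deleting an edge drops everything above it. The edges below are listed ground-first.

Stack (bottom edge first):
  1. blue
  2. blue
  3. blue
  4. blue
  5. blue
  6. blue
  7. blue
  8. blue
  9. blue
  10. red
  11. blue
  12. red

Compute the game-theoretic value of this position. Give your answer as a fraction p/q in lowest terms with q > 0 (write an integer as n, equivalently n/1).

Recurse on prefixes of the 12-edge string blue blue blue blue blue blue blue blue blue red blue red:
value_1 [b]  L=[0]  R=[∅]  = 1
value_2 [bb]  L=[0 1]  R=[∅]  = 2
value_3 [bbb]  L=[0 1 2]  R=[∅]  = 3
value_4 [bbbb]  L=[0 1 2 3]  R=[∅]  = 4
value_5 [bbbbb]  L=[0 1 2 3 4]  R=[∅]  = 5
value_6 [bbbbbb]  L=[0 1 2 3 4 5]  R=[∅]  = 6
value_7 [bbbbbbb]  L=[0 1 2 3 4 5 6]  R=[∅]  = 7
value_8 [bbbbbbbb]  L=[0 1 2 3 4 5 6 7]  R=[∅]  = 8
value_9 [bbbbbbbbb]  L=[0 1 2 3 4 5 6 7 8]  R=[∅]  = 9
value_10 [bbbbbbbbbr]  L=[0 1 2 3 4 5 6 7 8]  R=[9]  = 17/2
value_11 [bbbbbbbbbrb]  L=[0 1 2 3 4 5 6 7 8 17/2]  R=[9]  = 35/4
value_12 [bbbbbbbbbrbr]  L=[0 1 2 3 4 5 6 7 8 17/2]  R=[35/4 9]  = 69/8

69/8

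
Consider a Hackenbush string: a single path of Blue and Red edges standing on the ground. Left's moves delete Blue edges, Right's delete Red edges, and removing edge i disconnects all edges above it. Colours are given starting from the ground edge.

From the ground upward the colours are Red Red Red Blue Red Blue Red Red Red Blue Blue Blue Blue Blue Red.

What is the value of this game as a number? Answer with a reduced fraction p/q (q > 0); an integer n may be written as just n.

-11139/4096

Prefix values for Red Red Red Blue Red Blue Red Red Red Blue Blue Blue Blue Blue Red via {L|R} + simplicity:
g(R) = { none | 0 } -> -1
g(RR) = { none | -1,0 } -> -2
g(RRR) = { none | -2,-1,0 } -> -3
g(RRRB) = { -3 | -2,-1,0 } -> -5/2
g(RRRBR) = { -3 | -5/2,-2,-1,0 } -> -11/4
g(RRRBRB) = { -3,-11/4 | -5/2,-2,-1,0 } -> -21/8
g(RRRBRBR) = { -3,-11/4 | -21/8,-5/2,-2,-1,0 } -> -43/16
g(RRRBRBRR) = { -3,-11/4 | -43/16,-21/8,-5/2,-2,-1,0 } -> -87/32
g(RRRBRBRRR) = { -3,-11/4 | -87/32,-43/16,-21/8,-5/2,-2,-1,0 } -> -175/64
g(RRRBRBRRRB) = { -3,-11/4,-175/64 | -87/32,-43/16,-21/8,-5/2,-2,-1,0 } -> -349/128
g(RRRBRBRRRBB) = { -3,-11/4,-175/64,-349/128 | -87/32,-43/16,-21/8,-5/2,-2,-1,0 } -> -697/256
g(RRRBRBRRRBBB) = { -3,-11/4,-175/64,-349/128,-697/256 | -87/32,-43/16,-21/8,-5/2,-2,-1,0 } -> -1393/512
g(RRRBRBRRRBBBB) = { -3,-11/4,-175/64,-349/128,-697/256,-1393/512 | -87/32,-43/16,-21/8,-5/2,-2,-1,0 } -> -2785/1024
g(RRRBRBRRRBBBBB) = { -3,-11/4,-175/64,-349/128,-697/256,-1393/512,-2785/1024 | -87/32,-43/16,-21/8,-5/2,-2,-1,0 } -> -5569/2048
g(RRRBRBRRRBBBBBR) = { -3,-11/4,-175/64,-349/128,-697/256,-1393/512,-2785/1024 | -5569/2048,-87/32,-43/16,-21/8,-5/2,-2,-1,0 } -> -11139/4096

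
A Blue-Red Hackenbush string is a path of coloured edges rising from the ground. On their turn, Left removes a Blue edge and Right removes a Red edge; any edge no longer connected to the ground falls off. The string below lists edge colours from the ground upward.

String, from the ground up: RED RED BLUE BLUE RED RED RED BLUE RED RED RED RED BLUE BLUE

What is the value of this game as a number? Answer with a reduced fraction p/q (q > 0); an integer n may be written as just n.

-6009/4096

value_1 [R]  L=[·]  R=[0]  = -1
value_2 [RR]  L=[·]  R=[-1 0]  = -2
value_3 [RRB]  L=[-2]  R=[-1 0]  = -3/2
value_4 [RRBB]  L=[-2 -3/2]  R=[-1 0]  = -5/4
value_5 [RRBBR]  L=[-2 -3/2]  R=[-5/4 -1 0]  = -11/8
value_6 [RRBBRR]  L=[-2 -3/2]  R=[-11/8 -5/4 -1 0]  = -23/16
value_7 [RRBBRRR]  L=[-2 -3/2]  R=[-23/16 -11/8 -5/4 -1 0]  = -47/32
value_8 [RRBBRRRB]  L=[-2 -3/2 -47/32]  R=[-23/16 -11/8 -5/4 -1 0]  = -93/64
value_9 [RRBBRRRBR]  L=[-2 -3/2 -47/32]  R=[-93/64 -23/16 -11/8 -5/4 -1 0]  = -187/128
value_10 [RRBBRRRBRR]  L=[-2 -3/2 -47/32]  R=[-187/128 -93/64 -23/16 -11/8 -5/4 -1 0]  = -375/256
value_11 [RRBBRRRBRRR]  L=[-2 -3/2 -47/32]  R=[-375/256 -187/128 -93/64 -23/16 -11/8 -5/4 -1 0]  = -751/512
value_12 [RRBBRRRBRRRR]  L=[-2 -3/2 -47/32]  R=[-751/512 -375/256 -187/128 -93/64 -23/16 -11/8 -5/4 -1 0]  = -1503/1024
value_13 [RRBBRRRBRRRRB]  L=[-2 -3/2 -47/32 -1503/1024]  R=[-751/512 -375/256 -187/128 -93/64 -23/16 -11/8 -5/4 -1 0]  = -3005/2048
value_14 [RRBBRRRBRRRRBB]  L=[-2 -3/2 -47/32 -1503/1024 -3005/2048]  R=[-751/512 -375/256 -187/128 -93/64 -23/16 -11/8 -5/4 -1 0]  = -6009/4096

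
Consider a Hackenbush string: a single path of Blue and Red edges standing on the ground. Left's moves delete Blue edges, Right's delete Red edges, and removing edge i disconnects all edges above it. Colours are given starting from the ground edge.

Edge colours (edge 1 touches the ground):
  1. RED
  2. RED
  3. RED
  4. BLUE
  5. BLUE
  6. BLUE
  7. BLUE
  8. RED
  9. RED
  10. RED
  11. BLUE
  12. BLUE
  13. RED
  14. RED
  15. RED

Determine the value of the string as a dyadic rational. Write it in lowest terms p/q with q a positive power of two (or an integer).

R: Left { (no moves) }, Right { 0 } → simplest -1
RR: Left { (no moves) }, Right { -1, 0 } → simplest -2
RRR: Left { (no moves) }, Right { -2, -1, 0 } → simplest -3
RRRB: Left { -3 }, Right { -2, -1, 0 } → simplest -5/2
RRRBB: Left { -3, -5/2 }, Right { -2, -1, 0 } → simplest -9/4
RRRBBB: Left { -3, -5/2, -9/4 }, Right { -2, -1, 0 } → simplest -17/8
RRRBBBB: Left { -3, -5/2, -9/4, -17/8 }, Right { -2, -1, 0 } → simplest -33/16
RRRBBBBR: Left { -3, -5/2, -9/4, -17/8 }, Right { -33/16, -2, -1, 0 } → simplest -67/32
RRRBBBBRR: Left { -3, -5/2, -9/4, -17/8 }, Right { -67/32, -33/16, -2, -1, 0 } → simplest -135/64
RRRBBBBRRR: Left { -3, -5/2, -9/4, -17/8 }, Right { -135/64, -67/32, -33/16, -2, -1, 0 } → simplest -271/128
RRRBBBBRRRB: Left { -3, -5/2, -9/4, -17/8, -271/128 }, Right { -135/64, -67/32, -33/16, -2, -1, 0 } → simplest -541/256
RRRBBBBRRRBB: Left { -3, -5/2, -9/4, -17/8, -271/128, -541/256 }, Right { -135/64, -67/32, -33/16, -2, -1, 0 } → simplest -1081/512
RRRBBBBRRRBBR: Left { -3, -5/2, -9/4, -17/8, -271/128, -541/256 }, Right { -1081/512, -135/64, -67/32, -33/16, -2, -1, 0 } → simplest -2163/1024
RRRBBBBRRRBBRR: Left { -3, -5/2, -9/4, -17/8, -271/128, -541/256 }, Right { -2163/1024, -1081/512, -135/64, -67/32, -33/16, -2, -1, 0 } → simplest -4327/2048
RRRBBBBRRRBBRRR: Left { -3, -5/2, -9/4, -17/8, -271/128, -541/256 }, Right { -4327/2048, -2163/1024, -1081/512, -135/64, -67/32, -33/16, -2, -1, 0 } → simplest -8655/4096

-8655/4096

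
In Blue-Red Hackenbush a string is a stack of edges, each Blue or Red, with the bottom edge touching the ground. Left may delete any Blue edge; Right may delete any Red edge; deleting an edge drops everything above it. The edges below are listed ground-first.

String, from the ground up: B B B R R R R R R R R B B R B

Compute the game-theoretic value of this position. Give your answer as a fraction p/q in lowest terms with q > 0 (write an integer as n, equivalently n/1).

Build val(s[:k]) for k = 1..15, string s = B B B R R R R R R R R B B R B.
step 1: add B to get B; options L={ 0 } R={ — } → 1
step 2: add B to get BB; options L={ 0,1 } R={ — } → 2
step 3: add B to get BBB; options L={ 0,1,2 } R={ — } → 3
step 4: add R to get BBBR; options L={ 0,1,2 } R={ 3 } → 5/2
step 5: add R to get BBBRR; options L={ 0,1,2 } R={ 5/2,3 } → 9/4
step 6: add R to get BBBRRR; options L={ 0,1,2 } R={ 9/4,5/2,3 } → 17/8
step 7: add R to get BBBRRRR; options L={ 0,1,2 } R={ 17/8,9/4,5/2,3 } → 33/16
step 8: add R to get BBBRRRRR; options L={ 0,1,2 } R={ 33/16,17/8,9/4,5/2,3 } → 65/32
step 9: add R to get BBBRRRRRR; options L={ 0,1,2 } R={ 65/32,33/16,17/8,9/4,5/2,3 } → 129/64
step 10: add R to get BBBRRRRRRR; options L={ 0,1,2 } R={ 129/64,65/32,33/16,17/8,9/4,5/2,3 } → 257/128
step 11: add R to get BBBRRRRRRRR; options L={ 0,1,2 } R={ 257/128,129/64,65/32,33/16,17/8,9/4,5/2,3 } → 513/256
step 12: add B to get BBBRRRRRRRRB; options L={ 0,1,2,513/256 } R={ 257/128,129/64,65/32,33/16,17/8,9/4,5/2,3 } → 1027/512
step 13: add B to get BBBRRRRRRRRBB; options L={ 0,1,2,513/256,1027/512 } R={ 257/128,129/64,65/32,33/16,17/8,9/4,5/2,3 } → 2055/1024
step 14: add R to get BBBRRRRRRRRBBR; options L={ 0,1,2,513/256,1027/512 } R={ 2055/1024,257/128,129/64,65/32,33/16,17/8,9/4,5/2,3 } → 4109/2048
step 15: add B to get BBBRRRRRRRRBBRB; options L={ 0,1,2,513/256,1027/512,4109/2048 } R={ 2055/1024,257/128,129/64,65/32,33/16,17/8,9/4,5/2,3 } → 8219/4096

8219/4096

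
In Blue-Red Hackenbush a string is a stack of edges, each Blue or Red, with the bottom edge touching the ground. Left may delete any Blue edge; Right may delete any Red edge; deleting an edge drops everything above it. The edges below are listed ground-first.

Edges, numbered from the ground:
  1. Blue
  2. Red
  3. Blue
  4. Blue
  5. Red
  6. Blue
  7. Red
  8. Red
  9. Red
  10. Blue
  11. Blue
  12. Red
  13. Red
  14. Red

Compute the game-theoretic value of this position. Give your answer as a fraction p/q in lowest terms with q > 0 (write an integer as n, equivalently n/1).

6705/8192

B: Left { 0 }, Right { (no moves) } ⇒ simplest 1
BR: Left { 0 }, Right { 1 } ⇒ simplest 1/2
BRB: Left { 0,1/2 }, Right { 1 } ⇒ simplest 3/4
BRBB: Left { 0,1/2,3/4 }, Right { 1 } ⇒ simplest 7/8
BRBBR: Left { 0,1/2,3/4 }, Right { 7/8,1 } ⇒ simplest 13/16
BRBBRB: Left { 0,1/2,3/4,13/16 }, Right { 7/8,1 } ⇒ simplest 27/32
BRBBRBR: Left { 0,1/2,3/4,13/16 }, Right { 27/32,7/8,1 } ⇒ simplest 53/64
BRBBRBRR: Left { 0,1/2,3/4,13/16 }, Right { 53/64,27/32,7/8,1 } ⇒ simplest 105/128
BRBBRBRRR: Left { 0,1/2,3/4,13/16 }, Right { 105/128,53/64,27/32,7/8,1 } ⇒ simplest 209/256
BRBBRBRRRB: Left { 0,1/2,3/4,13/16,209/256 }, Right { 105/128,53/64,27/32,7/8,1 } ⇒ simplest 419/512
BRBBRBRRRBB: Left { 0,1/2,3/4,13/16,209/256,419/512 }, Right { 105/128,53/64,27/32,7/8,1 } ⇒ simplest 839/1024
BRBBRBRRRBBR: Left { 0,1/2,3/4,13/16,209/256,419/512 }, Right { 839/1024,105/128,53/64,27/32,7/8,1 } ⇒ simplest 1677/2048
BRBBRBRRRBBRR: Left { 0,1/2,3/4,13/16,209/256,419/512 }, Right { 1677/2048,839/1024,105/128,53/64,27/32,7/8,1 } ⇒ simplest 3353/4096
BRBBRBRRRBBRRR: Left { 0,1/2,3/4,13/16,209/256,419/512 }, Right { 3353/4096,1677/2048,839/1024,105/128,53/64,27/32,7/8,1 } ⇒ simplest 6705/8192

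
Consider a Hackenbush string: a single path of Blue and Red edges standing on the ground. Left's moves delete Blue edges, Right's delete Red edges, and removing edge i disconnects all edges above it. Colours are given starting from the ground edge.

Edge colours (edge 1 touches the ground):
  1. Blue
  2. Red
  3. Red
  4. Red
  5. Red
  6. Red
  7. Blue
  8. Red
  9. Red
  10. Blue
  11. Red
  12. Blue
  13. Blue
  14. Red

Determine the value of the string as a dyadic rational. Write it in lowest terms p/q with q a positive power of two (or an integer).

Build g(s[:k]) for k = 1..14, string s = Blue Red Red Red Red Red Blue Red Red Blue Red Blue Blue Red.
edge 1 of 14 (Blue): { 0 |  } — 1
edge 2 of 14 (Red): { 0 | 1 } — 1/2
edge 3 of 14 (Red): { 0 | 1/2,1 } — 1/4
edge 4 of 14 (Red): { 0 | 1/4,1/2,1 } — 1/8
edge 5 of 14 (Red): { 0 | 1/8,1/4,1/2,1 } — 1/16
edge 6 of 14 (Red): { 0 | 1/16,1/8,1/4,1/2,1 } — 1/32
edge 7 of 14 (Blue): { 0,1/32 | 1/16,1/8,1/4,1/2,1 } — 3/64
edge 8 of 14 (Red): { 0,1/32 | 3/64,1/16,1/8,1/4,1/2,1 } — 5/128
edge 9 of 14 (Red): { 0,1/32 | 5/128,3/64,1/16,1/8,1/4,1/2,1 } — 9/256
edge 10 of 14 (Blue): { 0,1/32,9/256 | 5/128,3/64,1/16,1/8,1/4,1/2,1 } — 19/512
edge 11 of 14 (Red): { 0,1/32,9/256 | 19/512,5/128,3/64,1/16,1/8,1/4,1/2,1 } — 37/1024
edge 12 of 14 (Blue): { 0,1/32,9/256,37/1024 | 19/512,5/128,3/64,1/16,1/8,1/4,1/2,1 } — 75/2048
edge 13 of 14 (Blue): { 0,1/32,9/256,37/1024,75/2048 | 19/512,5/128,3/64,1/16,1/8,1/4,1/2,1 } — 151/4096
edge 14 of 14 (Red): { 0,1/32,9/256,37/1024,75/2048 | 151/4096,19/512,5/128,3/64,1/16,1/8,1/4,1/2,1 } — 301/8192

301/8192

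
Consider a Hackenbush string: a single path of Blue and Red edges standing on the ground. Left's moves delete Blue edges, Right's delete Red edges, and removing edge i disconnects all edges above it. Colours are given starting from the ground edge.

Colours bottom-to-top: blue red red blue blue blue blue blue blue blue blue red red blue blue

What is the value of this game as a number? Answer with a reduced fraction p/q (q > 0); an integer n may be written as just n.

Build value(s[:k]) for k = 1..15, string s = blue red red blue blue blue blue blue blue blue blue red red blue blue.
step 1: add blue to get b; options L={ 0 } R={ none } = 1
step 2: add red to get br; options L={ 0 } R={ 1 } = 1/2
step 3: add red to get brr; options L={ 0 } R={ 1/2,1 } = 1/4
step 4: add blue to get brrb; options L={ 0,1/4 } R={ 1/2,1 } = 3/8
step 5: add blue to get brrbb; options L={ 0,1/4,3/8 } R={ 1/2,1 } = 7/16
step 6: add blue to get brrbbb; options L={ 0,1/4,3/8,7/16 } R={ 1/2,1 } = 15/32
step 7: add blue to get brrbbbb; options L={ 0,1/4,3/8,7/16,15/32 } R={ 1/2,1 } = 31/64
step 8: add blue to get brrbbbbb; options L={ 0,1/4,3/8,7/16,15/32,31/64 } R={ 1/2,1 } = 63/128
step 9: add blue to get brrbbbbbb; options L={ 0,1/4,3/8,7/16,15/32,31/64,63/128 } R={ 1/2,1 } = 127/256
step 10: add blue to get brrbbbbbbb; options L={ 0,1/4,3/8,7/16,15/32,31/64,63/128,127/256 } R={ 1/2,1 } = 255/512
step 11: add blue to get brrbbbbbbbb; options L={ 0,1/4,3/8,7/16,15/32,31/64,63/128,127/256,255/512 } R={ 1/2,1 } = 511/1024
step 12: add red to get brrbbbbbbbbr; options L={ 0,1/4,3/8,7/16,15/32,31/64,63/128,127/256,255/512 } R={ 511/1024,1/2,1 } = 1021/2048
step 13: add red to get brrbbbbbbbbrr; options L={ 0,1/4,3/8,7/16,15/32,31/64,63/128,127/256,255/512 } R={ 1021/2048,511/1024,1/2,1 } = 2041/4096
step 14: add blue to get brrbbbbbbbbrrb; options L={ 0,1/4,3/8,7/16,15/32,31/64,63/128,127/256,255/512,2041/4096 } R={ 1021/2048,511/1024,1/2,1 } = 4083/8192
step 15: add blue to get brrbbbbbbbbrrbb; options L={ 0,1/4,3/8,7/16,15/32,31/64,63/128,127/256,255/512,2041/4096,4083/8192 } R={ 1021/2048,511/1024,1/2,1 } = 8167/16384

8167/16384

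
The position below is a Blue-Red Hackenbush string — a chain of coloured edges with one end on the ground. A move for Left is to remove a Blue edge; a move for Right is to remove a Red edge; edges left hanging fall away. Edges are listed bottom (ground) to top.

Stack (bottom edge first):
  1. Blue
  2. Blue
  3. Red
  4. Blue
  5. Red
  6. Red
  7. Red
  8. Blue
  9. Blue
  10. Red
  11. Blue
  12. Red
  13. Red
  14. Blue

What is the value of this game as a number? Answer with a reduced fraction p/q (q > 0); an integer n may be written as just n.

G(B) = { 0 | ∅ } — 1
G(BB) = { 0, 1 | ∅ } — 2
G(BBR) = { 0, 1 | 2 } — 3/2
G(BBRB) = { 0, 1, 3/2 | 2 } — 7/4
G(BBRBR) = { 0, 1, 3/2 | 7/4, 2 } — 13/8
G(BBRBRR) = { 0, 1, 3/2 | 13/8, 7/4, 2 } — 25/16
G(BBRBRRR) = { 0, 1, 3/2 | 25/16, 13/8, 7/4, 2 } — 49/32
G(BBRBRRRB) = { 0, 1, 3/2, 49/32 | 25/16, 13/8, 7/4, 2 } — 99/64
G(BBRBRRRBB) = { 0, 1, 3/2, 49/32, 99/64 | 25/16, 13/8, 7/4, 2 } — 199/128
G(BBRBRRRBBR) = { 0, 1, 3/2, 49/32, 99/64 | 199/128, 25/16, 13/8, 7/4, 2 } — 397/256
G(BBRBRRRBBRB) = { 0, 1, 3/2, 49/32, 99/64, 397/256 | 199/128, 25/16, 13/8, 7/4, 2 } — 795/512
G(BBRBRRRBBRBR) = { 0, 1, 3/2, 49/32, 99/64, 397/256 | 795/512, 199/128, 25/16, 13/8, 7/4, 2 } — 1589/1024
G(BBRBRRRBBRBRR) = { 0, 1, 3/2, 49/32, 99/64, 397/256 | 1589/1024, 795/512, 199/128, 25/16, 13/8, 7/4, 2 } — 3177/2048
G(BBRBRRRBBRBRRB) = { 0, 1, 3/2, 49/32, 99/64, 397/256, 3177/2048 | 1589/1024, 795/512, 199/128, 25/16, 13/8, 7/4, 2 } — 6355/4096

6355/4096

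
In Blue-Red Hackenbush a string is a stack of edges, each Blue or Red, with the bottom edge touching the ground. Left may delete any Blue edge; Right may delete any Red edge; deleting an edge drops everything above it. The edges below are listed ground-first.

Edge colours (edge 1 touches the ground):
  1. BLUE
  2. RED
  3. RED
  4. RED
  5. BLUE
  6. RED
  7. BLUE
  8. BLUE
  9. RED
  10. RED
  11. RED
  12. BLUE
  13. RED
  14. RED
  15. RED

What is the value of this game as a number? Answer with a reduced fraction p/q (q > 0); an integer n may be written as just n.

2833/16384

Recurse on prefixes of the 15-edge string BLUE RED RED RED BLUE RED BLUE BLUE RED RED RED BLUE RED RED RED:
step 1: add BLUE to get B; options L={ 0 } R={ ∅ } => 1
step 2: add RED to get BR; options L={ 0 } R={ 1 } => 1/2
step 3: add RED to get BRR; options L={ 0 } R={ 1/2,1 } => 1/4
step 4: add RED to get BRRR; options L={ 0 } R={ 1/4,1/2,1 } => 1/8
step 5: add BLUE to get BRRRB; options L={ 0,1/8 } R={ 1/4,1/2,1 } => 3/16
step 6: add RED to get BRRRBR; options L={ 0,1/8 } R={ 3/16,1/4,1/2,1 } => 5/32
step 7: add BLUE to get BRRRBRB; options L={ 0,1/8,5/32 } R={ 3/16,1/4,1/2,1 } => 11/64
step 8: add BLUE to get BRRRBRBB; options L={ 0,1/8,5/32,11/64 } R={ 3/16,1/4,1/2,1 } => 23/128
step 9: add RED to get BRRRBRBBR; options L={ 0,1/8,5/32,11/64 } R={ 23/128,3/16,1/4,1/2,1 } => 45/256
step 10: add RED to get BRRRBRBBRR; options L={ 0,1/8,5/32,11/64 } R={ 45/256,23/128,3/16,1/4,1/2,1 } => 89/512
step 11: add RED to get BRRRBRBBRRR; options L={ 0,1/8,5/32,11/64 } R={ 89/512,45/256,23/128,3/16,1/4,1/2,1 } => 177/1024
step 12: add BLUE to get BRRRBRBBRRRB; options L={ 0,1/8,5/32,11/64,177/1024 } R={ 89/512,45/256,23/128,3/16,1/4,1/2,1 } => 355/2048
step 13: add RED to get BRRRBRBBRRRBR; options L={ 0,1/8,5/32,11/64,177/1024 } R={ 355/2048,89/512,45/256,23/128,3/16,1/4,1/2,1 } => 709/4096
step 14: add RED to get BRRRBRBBRRRBRR; options L={ 0,1/8,5/32,11/64,177/1024 } R={ 709/4096,355/2048,89/512,45/256,23/128,3/16,1/4,1/2,1 } => 1417/8192
step 15: add RED to get BRRRBRBBRRRBRRR; options L={ 0,1/8,5/32,11/64,177/1024 } R={ 1417/8192,709/4096,355/2048,89/512,45/256,23/128,3/16,1/4,1/2,1 } => 2833/16384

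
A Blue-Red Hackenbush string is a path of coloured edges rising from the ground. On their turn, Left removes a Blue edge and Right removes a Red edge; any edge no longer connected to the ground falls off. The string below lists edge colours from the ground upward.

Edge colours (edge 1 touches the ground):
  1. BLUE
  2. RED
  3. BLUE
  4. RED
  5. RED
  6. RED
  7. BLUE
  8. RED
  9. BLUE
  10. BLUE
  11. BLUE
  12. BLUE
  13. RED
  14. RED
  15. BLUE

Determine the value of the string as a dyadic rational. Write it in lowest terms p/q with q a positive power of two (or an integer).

step 1: add BLUE to get B; options L={ 0 } R={ none } -> 1
step 2: add RED to get BR; options L={ 0 } R={ 1 } -> 1/2
step 3: add BLUE to get BRB; options L={ 0 1/2 } R={ 1 } -> 3/4
step 4: add RED to get BRBR; options L={ 0 1/2 } R={ 3/4 1 } -> 5/8
step 5: add RED to get BRBRR; options L={ 0 1/2 } R={ 5/8 3/4 1 } -> 9/16
step 6: add RED to get BRBRRR; options L={ 0 1/2 } R={ 9/16 5/8 3/4 1 } -> 17/32
step 7: add BLUE to get BRBRRRB; options L={ 0 1/2 17/32 } R={ 9/16 5/8 3/4 1 } -> 35/64
step 8: add RED to get BRBRRRBR; options L={ 0 1/2 17/32 } R={ 35/64 9/16 5/8 3/4 1 } -> 69/128
step 9: add BLUE to get BRBRRRBRB; options L={ 0 1/2 17/32 69/128 } R={ 35/64 9/16 5/8 3/4 1 } -> 139/256
step 10: add BLUE to get BRBRRRBRBB; options L={ 0 1/2 17/32 69/128 139/256 } R={ 35/64 9/16 5/8 3/4 1 } -> 279/512
step 11: add BLUE to get BRBRRRBRBBB; options L={ 0 1/2 17/32 69/128 139/256 279/512 } R={ 35/64 9/16 5/8 3/4 1 } -> 559/1024
step 12: add BLUE to get BRBRRRBRBBBB; options L={ 0 1/2 17/32 69/128 139/256 279/512 559/1024 } R={ 35/64 9/16 5/8 3/4 1 } -> 1119/2048
step 13: add RED to get BRBRRRBRBBBBR; options L={ 0 1/2 17/32 69/128 139/256 279/512 559/1024 } R={ 1119/2048 35/64 9/16 5/8 3/4 1 } -> 2237/4096
step 14: add RED to get BRBRRRBRBBBBRR; options L={ 0 1/2 17/32 69/128 139/256 279/512 559/1024 } R={ 2237/4096 1119/2048 35/64 9/16 5/8 3/4 1 } -> 4473/8192
step 15: add BLUE to get BRBRRRBRBBBBRRB; options L={ 0 1/2 17/32 69/128 139/256 279/512 559/1024 4473/8192 } R={ 2237/4096 1119/2048 35/64 9/16 5/8 3/4 1 } -> 8947/16384

8947/16384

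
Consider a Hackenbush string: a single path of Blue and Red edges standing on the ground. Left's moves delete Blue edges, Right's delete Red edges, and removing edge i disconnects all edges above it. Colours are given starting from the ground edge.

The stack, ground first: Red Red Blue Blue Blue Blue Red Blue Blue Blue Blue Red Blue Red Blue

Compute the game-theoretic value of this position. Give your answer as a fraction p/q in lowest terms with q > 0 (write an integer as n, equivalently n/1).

-8725/8192

Prefix values for Red Red Blue Blue Blue Blue Red Blue Blue Blue Blue Red Blue Red Blue via {L|R} + simplicity:
v_1 [R]  L=[—]  R=[0]  so -1
v_2 [RR]  L=[—]  R=[-1 0]  so -2
v_3 [RRB]  L=[-2]  R=[-1 0]  so -3/2
v_4 [RRBB]  L=[-2 -3/2]  R=[-1 0]  so -5/4
v_5 [RRBBB]  L=[-2 -3/2 -5/4]  R=[-1 0]  so -9/8
v_6 [RRBBBB]  L=[-2 -3/2 -5/4 -9/8]  R=[-1 0]  so -17/16
v_7 [RRBBBBR]  L=[-2 -3/2 -5/4 -9/8]  R=[-17/16 -1 0]  so -35/32
v_8 [RRBBBBRB]  L=[-2 -3/2 -5/4 -9/8 -35/32]  R=[-17/16 -1 0]  so -69/64
v_9 [RRBBBBRBB]  L=[-2 -3/2 -5/4 -9/8 -35/32 -69/64]  R=[-17/16 -1 0]  so -137/128
v_10 [RRBBBBRBBB]  L=[-2 -3/2 -5/4 -9/8 -35/32 -69/64 -137/128]  R=[-17/16 -1 0]  so -273/256
v_11 [RRBBBBRBBBB]  L=[-2 -3/2 -5/4 -9/8 -35/32 -69/64 -137/128 -273/256]  R=[-17/16 -1 0]  so -545/512
v_12 [RRBBBBRBBBBR]  L=[-2 -3/2 -5/4 -9/8 -35/32 -69/64 -137/128 -273/256]  R=[-545/512 -17/16 -1 0]  so -1091/1024
v_13 [RRBBBBRBBBBRB]  L=[-2 -3/2 -5/4 -9/8 -35/32 -69/64 -137/128 -273/256 -1091/1024]  R=[-545/512 -17/16 -1 0]  so -2181/2048
v_14 [RRBBBBRBBBBRBR]  L=[-2 -3/2 -5/4 -9/8 -35/32 -69/64 -137/128 -273/256 -1091/1024]  R=[-2181/2048 -545/512 -17/16 -1 0]  so -4363/4096
v_15 [RRBBBBRBBBBRBRB]  L=[-2 -3/2 -5/4 -9/8 -35/32 -69/64 -137/128 -273/256 -1091/1024 -4363/4096]  R=[-2181/2048 -545/512 -17/16 -1 0]  so -8725/8192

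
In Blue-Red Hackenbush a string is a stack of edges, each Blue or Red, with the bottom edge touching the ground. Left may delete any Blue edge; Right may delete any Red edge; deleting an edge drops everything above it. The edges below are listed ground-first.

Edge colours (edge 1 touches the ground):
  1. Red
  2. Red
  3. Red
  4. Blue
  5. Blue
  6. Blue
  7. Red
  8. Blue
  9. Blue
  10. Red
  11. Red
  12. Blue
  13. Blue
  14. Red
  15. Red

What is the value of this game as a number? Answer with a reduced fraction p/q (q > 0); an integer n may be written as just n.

Build g(s[:k]) for k = 1..15, string s = Red Red Red Blue Blue Blue Red Blue Blue Red Red Blue Blue Red Red.
edge 1 of 15 (Red): { (no moves) | 0 } ⇒ -1
edge 2 of 15 (Red): { (no moves) | -1,0 } ⇒ -2
edge 3 of 15 (Red): { (no moves) | -2,-1,0 } ⇒ -3
edge 4 of 15 (Blue): { -3 | -2,-1,0 } ⇒ -5/2
edge 5 of 15 (Blue): { -3,-5/2 | -2,-1,0 } ⇒ -9/4
edge 6 of 15 (Blue): { -3,-5/2,-9/4 | -2,-1,0 } ⇒ -17/8
edge 7 of 15 (Red): { -3,-5/2,-9/4 | -17/8,-2,-1,0 } ⇒ -35/16
edge 8 of 15 (Blue): { -3,-5/2,-9/4,-35/16 | -17/8,-2,-1,0 } ⇒ -69/32
edge 9 of 15 (Blue): { -3,-5/2,-9/4,-35/16,-69/32 | -17/8,-2,-1,0 } ⇒ -137/64
edge 10 of 15 (Red): { -3,-5/2,-9/4,-35/16,-69/32 | -137/64,-17/8,-2,-1,0 } ⇒ -275/128
edge 11 of 15 (Red): { -3,-5/2,-9/4,-35/16,-69/32 | -275/128,-137/64,-17/8,-2,-1,0 } ⇒ -551/256
edge 12 of 15 (Blue): { -3,-5/2,-9/4,-35/16,-69/32,-551/256 | -275/128,-137/64,-17/8,-2,-1,0 } ⇒ -1101/512
edge 13 of 15 (Blue): { -3,-5/2,-9/4,-35/16,-69/32,-551/256,-1101/512 | -275/128,-137/64,-17/8,-2,-1,0 } ⇒ -2201/1024
edge 14 of 15 (Red): { -3,-5/2,-9/4,-35/16,-69/32,-551/256,-1101/512 | -2201/1024,-275/128,-137/64,-17/8,-2,-1,0 } ⇒ -4403/2048
edge 15 of 15 (Red): { -3,-5/2,-9/4,-35/16,-69/32,-551/256,-1101/512 | -4403/2048,-2201/1024,-275/128,-137/64,-17/8,-2,-1,0 } ⇒ -8807/4096

-8807/4096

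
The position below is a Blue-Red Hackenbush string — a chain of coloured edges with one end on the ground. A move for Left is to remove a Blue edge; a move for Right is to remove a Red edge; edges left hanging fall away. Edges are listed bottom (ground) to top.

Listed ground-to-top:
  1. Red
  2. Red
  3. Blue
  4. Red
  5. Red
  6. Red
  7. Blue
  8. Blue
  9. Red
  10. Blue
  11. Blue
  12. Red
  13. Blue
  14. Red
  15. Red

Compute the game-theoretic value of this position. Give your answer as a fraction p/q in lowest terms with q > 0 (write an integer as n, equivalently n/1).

step 1: add Red to get R; options L={  } R={ 0 } — -1
step 2: add Red to get RR; options L={  } R={ -1; 0 } — -2
step 3: add Blue to get RRB; options L={ -2 } R={ -1; 0 } — -3/2
step 4: add Red to get RRBR; options L={ -2 } R={ -3/2; -1; 0 } — -7/4
step 5: add Red to get RRBRR; options L={ -2 } R={ -7/4; -3/2; -1; 0 } — -15/8
step 6: add Red to get RRBRRR; options L={ -2 } R={ -15/8; -7/4; -3/2; -1; 0 } — -31/16
step 7: add Blue to get RRBRRRB; options L={ -2; -31/16 } R={ -15/8; -7/4; -3/2; -1; 0 } — -61/32
step 8: add Blue to get RRBRRRBB; options L={ -2; -31/16; -61/32 } R={ -15/8; -7/4; -3/2; -1; 0 } — -121/64
step 9: add Red to get RRBRRRBBR; options L={ -2; -31/16; -61/32 } R={ -121/64; -15/8; -7/4; -3/2; -1; 0 } — -243/128
step 10: add Blue to get RRBRRRBBRB; options L={ -2; -31/16; -61/32; -243/128 } R={ -121/64; -15/8; -7/4; -3/2; -1; 0 } — -485/256
step 11: add Blue to get RRBRRRBBRBB; options L={ -2; -31/16; -61/32; -243/128; -485/256 } R={ -121/64; -15/8; -7/4; -3/2; -1; 0 } — -969/512
step 12: add Red to get RRBRRRBBRBBR; options L={ -2; -31/16; -61/32; -243/128; -485/256 } R={ -969/512; -121/64; -15/8; -7/4; -3/2; -1; 0 } — -1939/1024
step 13: add Blue to get RRBRRRBBRBBRB; options L={ -2; -31/16; -61/32; -243/128; -485/256; -1939/1024 } R={ -969/512; -121/64; -15/8; -7/4; -3/2; -1; 0 } — -3877/2048
step 14: add Red to get RRBRRRBBRBBRBR; options L={ -2; -31/16; -61/32; -243/128; -485/256; -1939/1024 } R={ -3877/2048; -969/512; -121/64; -15/8; -7/4; -3/2; -1; 0 } — -7755/4096
step 15: add Red to get RRBRRRBBRBBRBRR; options L={ -2; -31/16; -61/32; -243/128; -485/256; -1939/1024 } R={ -7755/4096; -3877/2048; -969/512; -121/64; -15/8; -7/4; -3/2; -1; 0 } — -15511/8192

-15511/8192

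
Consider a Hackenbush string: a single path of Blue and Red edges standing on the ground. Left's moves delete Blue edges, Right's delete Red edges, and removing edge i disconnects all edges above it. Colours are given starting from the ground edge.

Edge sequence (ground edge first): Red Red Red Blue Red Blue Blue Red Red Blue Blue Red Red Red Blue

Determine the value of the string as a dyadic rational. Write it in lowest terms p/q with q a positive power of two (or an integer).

edge 1 of 15 (Red): { ∅ | 0 } — -1
edge 2 of 15 (Red): { ∅ | -1,0 } — -2
edge 3 of 15 (Red): { ∅ | -2,-1,0 } — -3
edge 4 of 15 (Blue): { -3 | -2,-1,0 } — -5/2
edge 5 of 15 (Red): { -3 | -5/2,-2,-1,0 } — -11/4
edge 6 of 15 (Blue): { -3,-11/4 | -5/2,-2,-1,0 } — -21/8
edge 7 of 15 (Blue): { -3,-11/4,-21/8 | -5/2,-2,-1,0 } — -41/16
edge 8 of 15 (Red): { -3,-11/4,-21/8 | -41/16,-5/2,-2,-1,0 } — -83/32
edge 9 of 15 (Red): { -3,-11/4,-21/8 | -83/32,-41/16,-5/2,-2,-1,0 } — -167/64
edge 10 of 15 (Blue): { -3,-11/4,-21/8,-167/64 | -83/32,-41/16,-5/2,-2,-1,0 } — -333/128
edge 11 of 15 (Blue): { -3,-11/4,-21/8,-167/64,-333/128 | -83/32,-41/16,-5/2,-2,-1,0 } — -665/256
edge 12 of 15 (Red): { -3,-11/4,-21/8,-167/64,-333/128 | -665/256,-83/32,-41/16,-5/2,-2,-1,0 } — -1331/512
edge 13 of 15 (Red): { -3,-11/4,-21/8,-167/64,-333/128 | -1331/512,-665/256,-83/32,-41/16,-5/2,-2,-1,0 } — -2663/1024
edge 14 of 15 (Red): { -3,-11/4,-21/8,-167/64,-333/128 | -2663/1024,-1331/512,-665/256,-83/32,-41/16,-5/2,-2,-1,0 } — -5327/2048
edge 15 of 15 (Blue): { -3,-11/4,-21/8,-167/64,-333/128,-5327/2048 | -2663/1024,-1331/512,-665/256,-83/32,-41/16,-5/2,-2,-1,0 } — -10653/4096

-10653/4096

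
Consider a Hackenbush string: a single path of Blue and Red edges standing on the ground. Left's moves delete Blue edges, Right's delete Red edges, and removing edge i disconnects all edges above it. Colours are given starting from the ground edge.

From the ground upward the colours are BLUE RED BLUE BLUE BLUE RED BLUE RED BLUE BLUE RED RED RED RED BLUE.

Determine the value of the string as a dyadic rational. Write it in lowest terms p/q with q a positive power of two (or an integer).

15043/16384

Prefix values for BLUE RED BLUE BLUE BLUE RED BLUE RED BLUE BLUE RED RED RED RED BLUE via {L|R} + simplicity:
step 1: add BLUE to get B; options L={ 0 } R={ (no moves) } = 1
step 2: add RED to get BR; options L={ 0 } R={ 1 } = 1/2
step 3: add BLUE to get BRB; options L={ 0 1/2 } R={ 1 } = 3/4
step 4: add BLUE to get BRBB; options L={ 0 1/2 3/4 } R={ 1 } = 7/8
step 5: add BLUE to get BRBBB; options L={ 0 1/2 3/4 7/8 } R={ 1 } = 15/16
step 6: add RED to get BRBBBR; options L={ 0 1/2 3/4 7/8 } R={ 15/16 1 } = 29/32
step 7: add BLUE to get BRBBBRB; options L={ 0 1/2 3/4 7/8 29/32 } R={ 15/16 1 } = 59/64
step 8: add RED to get BRBBBRBR; options L={ 0 1/2 3/4 7/8 29/32 } R={ 59/64 15/16 1 } = 117/128
step 9: add BLUE to get BRBBBRBRB; options L={ 0 1/2 3/4 7/8 29/32 117/128 } R={ 59/64 15/16 1 } = 235/256
step 10: add BLUE to get BRBBBRBRBB; options L={ 0 1/2 3/4 7/8 29/32 117/128 235/256 } R={ 59/64 15/16 1 } = 471/512
step 11: add RED to get BRBBBRBRBBR; options L={ 0 1/2 3/4 7/8 29/32 117/128 235/256 } R={ 471/512 59/64 15/16 1 } = 941/1024
step 12: add RED to get BRBBBRBRBBRR; options L={ 0 1/2 3/4 7/8 29/32 117/128 235/256 } R={ 941/1024 471/512 59/64 15/16 1 } = 1881/2048
step 13: add RED to get BRBBBRBRBBRRR; options L={ 0 1/2 3/4 7/8 29/32 117/128 235/256 } R={ 1881/2048 941/1024 471/512 59/64 15/16 1 } = 3761/4096
step 14: add RED to get BRBBBRBRBBRRRR; options L={ 0 1/2 3/4 7/8 29/32 117/128 235/256 } R={ 3761/4096 1881/2048 941/1024 471/512 59/64 15/16 1 } = 7521/8192
step 15: add BLUE to get BRBBBRBRBBRRRRB; options L={ 0 1/2 3/4 7/8 29/32 117/128 235/256 7521/8192 } R={ 3761/4096 1881/2048 941/1024 471/512 59/64 15/16 1 } = 15043/16384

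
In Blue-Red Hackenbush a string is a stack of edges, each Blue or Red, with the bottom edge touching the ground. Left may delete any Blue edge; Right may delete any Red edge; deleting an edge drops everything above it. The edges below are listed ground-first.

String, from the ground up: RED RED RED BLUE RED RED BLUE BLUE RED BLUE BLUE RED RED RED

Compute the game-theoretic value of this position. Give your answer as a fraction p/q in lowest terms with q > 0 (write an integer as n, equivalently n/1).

Prefix values for RED RED RED BLUE RED RED BLUE BLUE RED BLUE BLUE RED RED RED via {L|R} + simplicity:
step 1: add RED to get R; options L={ ∅ } R={ 0 } → -1
step 2: add RED to get RR; options L={ ∅ } R={ -1; 0 } → -2
step 3: add RED to get RRR; options L={ ∅ } R={ -2; -1; 0 } → -3
step 4: add BLUE to get RRRB; options L={ -3 } R={ -2; -1; 0 } → -5/2
step 5: add RED to get RRRBR; options L={ -3 } R={ -5/2; -2; -1; 0 } → -11/4
step 6: add RED to get RRRBRR; options L={ -3 } R={ -11/4; -5/2; -2; -1; 0 } → -23/8
step 7: add BLUE to get RRRBRRB; options L={ -3; -23/8 } R={ -11/4; -5/2; -2; -1; 0 } → -45/16
step 8: add BLUE to get RRRBRRBB; options L={ -3; -23/8; -45/16 } R={ -11/4; -5/2; -2; -1; 0 } → -89/32
step 9: add RED to get RRRBRRBBR; options L={ -3; -23/8; -45/16 } R={ -89/32; -11/4; -5/2; -2; -1; 0 } → -179/64
step 10: add BLUE to get RRRBRRBBRB; options L={ -3; -23/8; -45/16; -179/64 } R={ -89/32; -11/4; -5/2; -2; -1; 0 } → -357/128
step 11: add BLUE to get RRRBRRBBRBB; options L={ -3; -23/8; -45/16; -179/64; -357/128 } R={ -89/32; -11/4; -5/2; -2; -1; 0 } → -713/256
step 12: add RED to get RRRBRRBBRBBR; options L={ -3; -23/8; -45/16; -179/64; -357/128 } R={ -713/256; -89/32; -11/4; -5/2; -2; -1; 0 } → -1427/512
step 13: add RED to get RRRBRRBBRBBRR; options L={ -3; -23/8; -45/16; -179/64; -357/128 } R={ -1427/512; -713/256; -89/32; -11/4; -5/2; -2; -1; 0 } → -2855/1024
step 14: add RED to get RRRBRRBBRBBRRR; options L={ -3; -23/8; -45/16; -179/64; -357/128 } R={ -2855/1024; -1427/512; -713/256; -89/32; -11/4; -5/2; -2; -1; 0 } → -5711/2048

-5711/2048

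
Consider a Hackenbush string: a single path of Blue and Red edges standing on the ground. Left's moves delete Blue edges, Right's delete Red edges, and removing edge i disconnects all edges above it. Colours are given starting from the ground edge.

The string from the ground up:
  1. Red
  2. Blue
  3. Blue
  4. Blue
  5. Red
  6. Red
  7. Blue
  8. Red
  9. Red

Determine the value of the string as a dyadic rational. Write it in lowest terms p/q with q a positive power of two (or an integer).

Build value(s[:k]) for k = 1..9, string s = Red Blue Blue Blue Red Red Blue Red Red.
value(R) = { · | 0 } so -1
value(RB) = { -1 | 0 } so -1/2
value(RBB) = { -1; -1/2 | 0 } so -1/4
value(RBBB) = { -1; -1/2; -1/4 | 0 } so -1/8
value(RBBBR) = { -1; -1/2; -1/4 | -1/8; 0 } so -3/16
value(RBBBRR) = { -1; -1/2; -1/4 | -3/16; -1/8; 0 } so -7/32
value(RBBBRRB) = { -1; -1/2; -1/4; -7/32 | -3/16; -1/8; 0 } so -13/64
value(RBBBRRBR) = { -1; -1/2; -1/4; -7/32 | -13/64; -3/16; -1/8; 0 } so -27/128
value(RBBBRRBRR) = { -1; -1/2; -1/4; -7/32 | -27/128; -13/64; -3/16; -1/8; 0 } so -55/256

-55/256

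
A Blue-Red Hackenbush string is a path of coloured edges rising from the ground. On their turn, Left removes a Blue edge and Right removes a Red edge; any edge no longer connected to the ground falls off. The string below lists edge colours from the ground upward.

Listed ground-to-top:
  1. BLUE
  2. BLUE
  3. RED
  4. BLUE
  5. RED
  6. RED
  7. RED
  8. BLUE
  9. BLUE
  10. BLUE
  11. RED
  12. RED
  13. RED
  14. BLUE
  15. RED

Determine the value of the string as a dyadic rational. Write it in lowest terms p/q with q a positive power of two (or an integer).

12741/8192

v(B) = { 0 | none } -> 1
v(BB) = { 0, 1 | none } -> 2
v(BBR) = { 0, 1 | 2 } -> 3/2
v(BBRB) = { 0, 1, 3/2 | 2 } -> 7/4
v(BBRBR) = { 0, 1, 3/2 | 7/4, 2 } -> 13/8
v(BBRBRR) = { 0, 1, 3/2 | 13/8, 7/4, 2 } -> 25/16
v(BBRBRRR) = { 0, 1, 3/2 | 25/16, 13/8, 7/4, 2 } -> 49/32
v(BBRBRRRB) = { 0, 1, 3/2, 49/32 | 25/16, 13/8, 7/4, 2 } -> 99/64
v(BBRBRRRBB) = { 0, 1, 3/2, 49/32, 99/64 | 25/16, 13/8, 7/4, 2 } -> 199/128
v(BBRBRRRBBB) = { 0, 1, 3/2, 49/32, 99/64, 199/128 | 25/16, 13/8, 7/4, 2 } -> 399/256
v(BBRBRRRBBBR) = { 0, 1, 3/2, 49/32, 99/64, 199/128 | 399/256, 25/16, 13/8, 7/4, 2 } -> 797/512
v(BBRBRRRBBBRR) = { 0, 1, 3/2, 49/32, 99/64, 199/128 | 797/512, 399/256, 25/16, 13/8, 7/4, 2 } -> 1593/1024
v(BBRBRRRBBBRRR) = { 0, 1, 3/2, 49/32, 99/64, 199/128 | 1593/1024, 797/512, 399/256, 25/16, 13/8, 7/4, 2 } -> 3185/2048
v(BBRBRRRBBBRRRB) = { 0, 1, 3/2, 49/32, 99/64, 199/128, 3185/2048 | 1593/1024, 797/512, 399/256, 25/16, 13/8, 7/4, 2 } -> 6371/4096
v(BBRBRRRBBBRRRBR) = { 0, 1, 3/2, 49/32, 99/64, 199/128, 3185/2048 | 6371/4096, 1593/1024, 797/512, 399/256, 25/16, 13/8, 7/4, 2 } -> 12741/8192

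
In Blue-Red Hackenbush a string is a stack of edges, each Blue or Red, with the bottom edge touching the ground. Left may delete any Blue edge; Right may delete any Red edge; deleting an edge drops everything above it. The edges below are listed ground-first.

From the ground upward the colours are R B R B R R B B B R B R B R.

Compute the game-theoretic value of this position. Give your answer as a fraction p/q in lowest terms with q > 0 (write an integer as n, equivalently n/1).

-5675/8192

value_1 [R]  L=[∅]  R=[0]  so -1
value_2 [RB]  L=[-1]  R=[0]  so -1/2
value_3 [RBR]  L=[-1]  R=[-1/2 0]  so -3/4
value_4 [RBRB]  L=[-1 -3/4]  R=[-1/2 0]  so -5/8
value_5 [RBRBR]  L=[-1 -3/4]  R=[-5/8 -1/2 0]  so -11/16
value_6 [RBRBRR]  L=[-1 -3/4]  R=[-11/16 -5/8 -1/2 0]  so -23/32
value_7 [RBRBRRB]  L=[-1 -3/4 -23/32]  R=[-11/16 -5/8 -1/2 0]  so -45/64
value_8 [RBRBRRBB]  L=[-1 -3/4 -23/32 -45/64]  R=[-11/16 -5/8 -1/2 0]  so -89/128
value_9 [RBRBRRBBB]  L=[-1 -3/4 -23/32 -45/64 -89/128]  R=[-11/16 -5/8 -1/2 0]  so -177/256
value_10 [RBRBRRBBBR]  L=[-1 -3/4 -23/32 -45/64 -89/128]  R=[-177/256 -11/16 -5/8 -1/2 0]  so -355/512
value_11 [RBRBRRBBBRB]  L=[-1 -3/4 -23/32 -45/64 -89/128 -355/512]  R=[-177/256 -11/16 -5/8 -1/2 0]  so -709/1024
value_12 [RBRBRRBBBRBR]  L=[-1 -3/4 -23/32 -45/64 -89/128 -355/512]  R=[-709/1024 -177/256 -11/16 -5/8 -1/2 0]  so -1419/2048
value_13 [RBRBRRBBBRBRB]  L=[-1 -3/4 -23/32 -45/64 -89/128 -355/512 -1419/2048]  R=[-709/1024 -177/256 -11/16 -5/8 -1/2 0]  so -2837/4096
value_14 [RBRBRRBBBRBRBR]  L=[-1 -3/4 -23/32 -45/64 -89/128 -355/512 -1419/2048]  R=[-2837/4096 -709/1024 -177/256 -11/16 -5/8 -1/2 0]  so -5675/8192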